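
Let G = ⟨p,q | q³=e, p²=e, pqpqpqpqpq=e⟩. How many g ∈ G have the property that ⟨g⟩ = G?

⟨g⟩ = G would require ord(g) = |G| = 60, but the maximum element order in G is 5 < 60. So G is not cyclic and no single element generates it: the count is 0.

Answer: 0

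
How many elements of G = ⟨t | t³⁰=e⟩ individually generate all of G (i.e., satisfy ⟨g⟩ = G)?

G is cyclic of order 30. An element generates G iff its order is 30, and a cyclic group of order 30 has exactly φ(30) = 8 such elements.

Answer: 8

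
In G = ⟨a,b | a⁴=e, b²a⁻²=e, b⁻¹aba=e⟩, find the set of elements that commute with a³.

⟨a³⟩ ⊆ C_G(a³) since powers of a³ commute with a³; so |C_G(a³)| ≥ |⟨a³⟩| = 4.
By orbit–stabilizer, |C_G(a³)| = |G| / |conj. class of a³| = 8 / 2 = 4.
The 4 elements commuting with a³ are {e, a, a², a³}.

Answer: {e, a, a², a³}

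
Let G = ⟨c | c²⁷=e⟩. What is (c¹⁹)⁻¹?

The order of (c¹⁹) is 27 (smallest k with (c¹⁹)ᵏ = e), so (c¹⁹)⁻¹ = (c¹⁹)²⁶ = c⁸.
Check: (c¹⁹) · (c⁸) → (c¹⁹) · c⁸ = e, giving e as required.

Answer: c⁸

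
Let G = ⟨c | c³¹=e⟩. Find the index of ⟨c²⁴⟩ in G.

First find ord(c²⁴) by computing successive powers:
  (c²⁴)¹ = c²⁴, (c²⁴)² = c¹⁷, (c²⁴)³ = c¹⁰, (c²⁴)⁴ = c³, (c²⁴)⁵ = c²⁷, (c²⁴)⁶ = c²⁰, (c²⁴)⁷ = c¹³, (c²⁴)⁸ = c⁶, (c²⁴)⁹ = c³⁰, (c²⁴)¹⁰ = c²³, (c²⁴)¹¹ = c¹⁶, (c²⁴)¹² = c⁹, (c²⁴)¹³ = c², (c²⁴)¹⁴ = c²⁶, (c²⁴)¹⁵ = c¹⁹, (c²⁴)¹⁶ = c¹², (c²⁴)¹⁷ = c⁵, (c²⁴)¹⁸ = c²⁹, (c²⁴)¹⁹ = c²², (c²⁴)²⁰ = c¹⁵, (c²⁴)²¹ = c⁸, (c²⁴)²² = c, (c²⁴)²³ = c²⁵, (c²⁴)²⁴ = c¹⁸, (c²⁴)²⁵ = c¹¹, (c²⁴)²⁶ = c⁴, (c²⁴)²⁷ = c²⁸, (c²⁴)²⁸ = c²¹, (c²⁴)²⁹ = c¹⁴, (c²⁴)³⁰ = c⁷, (c²⁴)³¹ = e.
So |⟨c²⁴⟩| = ord(c²⁴) = 31. With |G| = 31, by Lagrange [G : ⟨c²⁴⟩] = 31/31 = 1.

Answer: 1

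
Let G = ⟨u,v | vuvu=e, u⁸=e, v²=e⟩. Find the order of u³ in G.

Compute successive powers until reaching e:
  (u³)¹ = u³, (u³)² = u⁶, (u³)³ = u, (u³)⁴ = u⁴, (u³)⁵ = u⁷, (u³)⁶ = u², (u³)⁷ = u⁵, (u³)⁸ = e.
The smallest positive k with (u³)ᵏ = e is 8.

Answer: 8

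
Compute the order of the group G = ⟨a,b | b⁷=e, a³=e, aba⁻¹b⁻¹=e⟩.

Enumerate words in the generators, reducing via the relations: the distinct elements are
  {a, b, e, ab, a², b², b³, b⁴, b⁵, b⁶, ab², ab³, ab⁴, ab⁵, ab⁶, a²b, a²b², a²b³, a²b⁴, a²b⁵, a²b⁶}.
No further products give new elements, so |G| = 21.

Answer: 21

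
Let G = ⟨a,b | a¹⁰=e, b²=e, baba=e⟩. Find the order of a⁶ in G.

Compute successive powers until reaching e:
  (a⁶)¹ = a⁶, (a⁶)² = a², (a⁶)³ = a⁸, (a⁶)⁴ = a⁴, (a⁶)⁵ = e.
The smallest positive k with (a⁶)ᵏ = e is 5.

Answer: 5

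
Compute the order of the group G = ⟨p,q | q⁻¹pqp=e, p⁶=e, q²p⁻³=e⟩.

Enumerate words in the generators, reducing via the relations: the distinct elements are
  {e, p, q, pq, p², p³, p⁴, p⁵, p²q, q⁻¹, pq⁻¹, p²q⁻¹}.
No further products give new elements, so |G| = 12.

Answer: 12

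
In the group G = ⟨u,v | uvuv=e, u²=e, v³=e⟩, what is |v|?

Compute successive powers until reaching e:
  v¹ = v, v² = v², v³ = e.
The smallest positive k with vᵏ = e is 3.

Answer: 3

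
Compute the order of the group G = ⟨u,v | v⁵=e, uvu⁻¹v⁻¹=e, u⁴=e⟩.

Enumerate words in the generators, reducing via the relations: the distinct elements are
  {e, u, v, uv, u², u³, v², v³, v⁴, uv², uv³, uv⁴, u²v, u³v, u²v², u²v³, u²v⁴, u³v², u³v³, u³v⁴}.
No further products give new elements, so |G| = 20.

Answer: 20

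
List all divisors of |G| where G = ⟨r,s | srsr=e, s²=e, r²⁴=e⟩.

|G| = 48 = 2⁴ · 3. By Lagrange's theorem the order of any subgroup divides 48; the divisors of 48 are 1, 2, 3, 4, 6, 8, 12, 16, 24, 48.

Answer: 1, 2, 3, 4, 6, 8, 12, 16, 24, 48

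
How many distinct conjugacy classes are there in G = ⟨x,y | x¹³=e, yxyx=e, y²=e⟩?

The conjugacy classes (representative and size) are:
  [e] (size 1), [x¹²] (size 2), [x¹¹] (size 2), [x³] (size 2), [x⁴] (size 2), [x⁸] (size 2), [x⁶] (size 2), [y] (size 13).
Class equation: 1 + 2 + 2 + 2 + 2 + 2 + 2 + 13 = 26 = |G|. So G has 8 conjugacy classes.

Answer: 8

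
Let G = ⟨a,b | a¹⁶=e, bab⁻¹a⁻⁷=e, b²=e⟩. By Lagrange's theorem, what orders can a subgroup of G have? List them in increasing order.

|G| = 32 = 2⁵. By Lagrange's theorem the order of any subgroup divides 32; the divisors of 32 are 1, 2, 4, 8, 16, 32.

Answer: 1, 2, 4, 8, 16, 32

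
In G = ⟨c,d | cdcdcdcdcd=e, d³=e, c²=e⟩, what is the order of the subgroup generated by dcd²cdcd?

|⟨dcd²cdcd⟩| equals the order of dcd²cdcd. Compute successive powers until reaching e:
  (dcd²cdcd)¹ = dcd²cdcd, (dcd²cdcd)² = d²cd²cdcd², (dcd²cdcd)³ = e.
The smallest positive k with (dcd²cdcd)ᵏ = e is 3, so |⟨dcd²cdcd⟩| = 3.

Answer: 3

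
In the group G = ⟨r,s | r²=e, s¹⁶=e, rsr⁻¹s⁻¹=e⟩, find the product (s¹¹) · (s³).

Compute (s¹¹) · (s³) by multiplying left to right and reducing via the relations at each step:
  (s¹¹) · s³ = s¹⁴

Answer: s¹⁴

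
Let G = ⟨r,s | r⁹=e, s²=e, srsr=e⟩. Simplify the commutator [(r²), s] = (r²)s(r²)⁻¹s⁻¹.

[(r²), s] = (r²)·s·(r²)⁻¹·s⁻¹.
  (r²) · s = r²s
  (r²s) · (r⁷) = r⁴s
  (r⁴s) · s = r⁴

Answer: r⁴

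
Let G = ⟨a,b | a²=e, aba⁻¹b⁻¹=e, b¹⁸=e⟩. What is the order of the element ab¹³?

Compute successive powers until reaching e:
  (ab¹³)¹ = ab¹³, (ab¹³)² = b⁸, (ab¹³)³ = ab³, (ab¹³)⁴ = b¹⁶, (ab¹³)⁵ = ab¹¹, (ab¹³)⁶ = b⁶, (ab¹³)⁷ = ab, (ab¹³)⁸ = b¹⁴, (ab¹³)⁹ = ab⁹, (ab¹³)¹⁰ = b⁴, (ab¹³)¹¹ = ab¹⁷, (ab¹³)¹² = b¹², (ab¹³)¹³ = ab⁷, (ab¹³)¹⁴ = b², (ab¹³)¹⁵ = ab¹⁵, (ab¹³)¹⁶ = b¹⁰, (ab¹³)¹⁷ = ab⁵, (ab¹³)¹⁸ = e.
The smallest positive k with (ab¹³)ᵏ = e is 18.

Answer: 18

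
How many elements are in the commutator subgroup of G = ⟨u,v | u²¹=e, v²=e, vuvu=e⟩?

G' = [G, G] is generated by all commutators. The generator-pair commutators are: [u, v] = u².
The subgroup they normally generate is {e, u, u², u³, u⁴, u⁵, u⁶, u⁷, u⁸, u⁹, u¹⁰, u¹¹, u¹², u¹³, u¹⁴, u¹⁵, u¹⁶, u¹⁷, u¹⁸, u¹⁹, u²⁰}, of order 21.
Check: |G/G'| = 42/21 = 2 is the order of the abelianisation.

Answer: 21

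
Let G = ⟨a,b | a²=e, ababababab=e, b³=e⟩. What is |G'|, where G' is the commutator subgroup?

G' = [G, G] is generated by all commutators. The generator-pair commutators are: [a, b] = abab².
The subgroup they normally generate is {e, a, b, b², ab, aba, abab, ababa, b²ab²a, b²ab², b²a, ab², ba, bab, baba, ab²ab²a, ab²ab², ab²a, b²ab, b²aba, b²abab, bab²ab², bab²a, bab², abab², ab²ab, ab²aba, ab²abab, abab²ab², abab²a, b²ab²ab, abab²ab, abab²aba, abab²abab, b²ab²abab², b²ab²aba, b²ab²abab, b²abab²ab², b²abab²a, b²abab², babab², bab²ab, bab²aba, bab²abab, babab²ab², babab²a, babab²ab, ab²abab²ab², ab²abab²a, ab²abab², b²abab²ab, b²abab²aba, bab²abab²a, bab²abab², ab²abab²ab, ab²abab²aba, abab²abab²a, abab²abab², abab²abab²ab, bab²abab²ab}, of order 60.
Check: |G/G'| = 60/60 = 1 is the order of the abelianisation.

Answer: 60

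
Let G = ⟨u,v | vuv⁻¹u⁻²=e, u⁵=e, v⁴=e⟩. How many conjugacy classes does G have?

The conjugacy classes (representative and size) are:
  [e] (size 1), [u⁴] (size 4), [u²v] (size 5), [v²] (size 5), [u³v³] (size 5).
Class equation: 1 + 4 + 5 + 5 + 5 = 20 = |G|. So G has 5 conjugacy classes.

Answer: 5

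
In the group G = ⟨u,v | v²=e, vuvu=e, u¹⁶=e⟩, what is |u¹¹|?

Compute successive powers until reaching e:
  (u¹¹)¹ = u¹¹, (u¹¹)² = u⁶, (u¹¹)³ = u, (u¹¹)⁴ = u¹², (u¹¹)⁵ = u⁷, (u¹¹)⁶ = u², (u¹¹)⁷ = u¹³, (u¹¹)⁸ = u⁸, (u¹¹)⁹ = u³, (u¹¹)¹⁰ = u¹⁴, (u¹¹)¹¹ = u⁹, (u¹¹)¹² = u⁴, (u¹¹)¹³ = u¹⁵, (u¹¹)¹⁴ = u¹⁰, (u¹¹)¹⁵ = u⁵, (u¹¹)¹⁶ = e.
The smallest positive k with (u¹¹)ᵏ = e is 16.

Answer: 16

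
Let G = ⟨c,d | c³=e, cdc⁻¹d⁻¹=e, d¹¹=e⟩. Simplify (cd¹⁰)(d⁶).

Compute (cd¹⁰) · (d⁶) by multiplying left to right and reducing via the relations at each step:
  (cd¹⁰) · d⁶ = cd⁵

Answer: cd⁵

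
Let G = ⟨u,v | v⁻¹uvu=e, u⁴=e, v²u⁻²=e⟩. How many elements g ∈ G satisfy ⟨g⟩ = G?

⟨g⟩ = G would require ord(g) = |G| = 8, but the maximum element order in G is 4 < 8. So G is not cyclic and no single element generates it: the count is 0.

Answer: 0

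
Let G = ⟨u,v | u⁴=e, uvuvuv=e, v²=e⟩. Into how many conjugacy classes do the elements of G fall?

The conjugacy classes (representative and size) are:
  [e] (size 1), [u³] (size 6), [u²vu²v] (size 3), [uvu³] (size 6), [vu³] (size 8).
Class equation: 1 + 6 + 3 + 6 + 8 = 24 = |G|. So G has 5 conjugacy classes.

Answer: 5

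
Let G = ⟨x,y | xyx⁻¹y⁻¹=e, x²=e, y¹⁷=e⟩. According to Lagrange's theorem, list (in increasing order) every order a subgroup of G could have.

|G| = 34 = 2 · 17. By Lagrange's theorem the order of any subgroup divides 34; the divisors of 34 are 1, 2, 17, 34.

Answer: 1, 2, 17, 34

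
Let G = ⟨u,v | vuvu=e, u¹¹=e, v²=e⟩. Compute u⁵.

Compute successive powers of u, reducing at each step:
  u²: u · u = u²
  u³: (u²) · u = u³
  u⁴: (u³) · u = u⁴
  u⁵: (u⁴) · u = u⁵

Answer: u⁵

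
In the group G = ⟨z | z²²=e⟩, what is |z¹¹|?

Compute successive powers until reaching e:
  (z¹¹)¹ = z¹¹, (z¹¹)² = e.
The smallest positive k with (z¹¹)ᵏ = e is 2.

Answer: 2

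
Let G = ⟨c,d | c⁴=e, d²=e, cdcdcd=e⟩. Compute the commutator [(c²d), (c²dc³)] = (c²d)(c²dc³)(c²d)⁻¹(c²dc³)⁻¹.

[(c²d), (c²dc³)] = (c²d)·(c²dc³)·(c²d)⁻¹·(c²dc³)⁻¹.
  (c²d) · (c²dc³) = c³dc²d
  (c³dc²d) · (dc²) = c³d
  (c³d) · (cdc²) = c²dc

Answer: c²dc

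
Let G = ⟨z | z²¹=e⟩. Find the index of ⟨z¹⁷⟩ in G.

First find ord(z¹⁷) by computing successive powers:
  (z¹⁷)¹ = z¹⁷, (z¹⁷)² = z¹³, (z¹⁷)³ = z⁹, (z¹⁷)⁴ = z⁵, (z¹⁷)⁵ = z, (z¹⁷)⁶ = z¹⁸, (z¹⁷)⁷ = z¹⁴, (z¹⁷)⁸ = z¹⁰, (z¹⁷)⁹ = z⁶, (z¹⁷)¹⁰ = z², (z¹⁷)¹¹ = z¹⁹, (z¹⁷)¹² = z¹⁵, (z¹⁷)¹³ = z¹¹, (z¹⁷)¹⁴ = z⁷, (z¹⁷)¹⁵ = z³, (z¹⁷)¹⁶ = z²⁰, (z¹⁷)¹⁷ = z¹⁶, (z¹⁷)¹⁸ = z¹², (z¹⁷)¹⁹ = z⁸, (z¹⁷)²⁰ = z⁴, (z¹⁷)²¹ = e.
So |⟨z¹⁷⟩| = ord(z¹⁷) = 21. With |G| = 21, by Lagrange [G : ⟨z¹⁷⟩] = 21/21 = 1.

Answer: 1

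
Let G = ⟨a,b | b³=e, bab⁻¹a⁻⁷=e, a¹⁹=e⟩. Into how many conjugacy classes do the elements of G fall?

The conjugacy classes (representative and size) are:
  [e] (size 1), [a¹¹] (size 3), [a¹⁴] (size 3), [a⁶] (size 3), [a¹⁷] (size 3), [a¹²] (size 3), [a¹⁰] (size 3), [a²b] (size 19), [a¹⁸b²] (size 19).
Class equation: 1 + 3 + 3 + 3 + 3 + 3 + 3 + 19 + 19 = 57 = |G|. So G has 9 conjugacy classes.

Answer: 9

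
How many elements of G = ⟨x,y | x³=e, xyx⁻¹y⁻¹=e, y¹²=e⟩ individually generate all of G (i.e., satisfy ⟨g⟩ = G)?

⟨g⟩ = G would require ord(g) = |G| = 36, but the maximum element order in G is 12 < 36. So G is not cyclic and no single element generates it: the count is 0.

Answer: 0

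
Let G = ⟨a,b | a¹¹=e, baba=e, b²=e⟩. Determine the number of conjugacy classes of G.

The conjugacy classes (representative and size) are:
  [e] (size 1), [a¹⁰] (size 2), [a²] (size 2), [a³] (size 2), [a⁷] (size 2), [a⁶] (size 2), [a²b] (size 11).
Class equation: 1 + 2 + 2 + 2 + 2 + 2 + 11 = 22 = |G|. So G has 7 conjugacy classes.

Answer: 7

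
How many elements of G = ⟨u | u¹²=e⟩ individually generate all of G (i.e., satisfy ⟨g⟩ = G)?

G is cyclic of order 12. An element generates G iff its order is 12, and a cyclic group of order 12 has exactly φ(12) = 4 such elements.

Answer: 4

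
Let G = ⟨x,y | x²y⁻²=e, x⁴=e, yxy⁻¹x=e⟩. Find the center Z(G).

An element z ∈ Z(G) iff z commutes with every generator.
For example x² is central: (x²)·x = x³ = x·(x²); (x²)·y = y⁻¹ = y·(x²).
Whereas x ∉ Z(G) since x·y = xy ≠ xy⁻¹ = y·x.
Checking each of the 8 elements this way gives Z(G) = {e, x²}, of order 2.

Answer: {e, x²}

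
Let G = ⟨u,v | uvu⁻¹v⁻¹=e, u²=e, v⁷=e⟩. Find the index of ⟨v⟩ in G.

First find ord(v) by computing successive powers:
  v¹ = v, v² = v², v³ = v³, v⁴ = v⁴, v⁵ = v⁵, v⁶ = v⁶, v⁷ = e.
So |⟨v⟩| = ord(v) = 7. With |G| = 14, by Lagrange [G : ⟨v⟩] = 14/7 = 2.

Answer: 2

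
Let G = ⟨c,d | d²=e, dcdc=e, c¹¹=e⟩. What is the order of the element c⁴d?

Compute successive powers until reaching e:
  (c⁴d)¹ = c⁴d, (c⁴d)² = e.
The smallest positive k with (c⁴d)ᵏ = e is 2.

Answer: 2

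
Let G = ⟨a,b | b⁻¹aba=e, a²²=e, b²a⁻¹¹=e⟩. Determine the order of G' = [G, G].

G' = [G, G] is generated by all commutators. The generator-pair commutators are: [a, b] = a².
The subgroup they normally generate is {e, a², a⁴, a⁶, a⁸, a¹⁰, a¹², a¹⁴, a¹⁶, a¹⁸, a²⁰}, of order 11.
Check: |G/G'| = 44/11 = 4 is the order of the abelianisation.

Answer: 11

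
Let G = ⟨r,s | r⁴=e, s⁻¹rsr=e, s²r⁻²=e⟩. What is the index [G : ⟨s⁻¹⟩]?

First find ord(s⁻¹) by computing successive powers:
  (s⁻¹)¹ = s⁻¹, (s⁻¹)² = r², (s⁻¹)³ = s, (s⁻¹)⁴ = e.
So |⟨s⁻¹⟩| = ord(s⁻¹) = 4. With |G| = 8, by Lagrange [G : ⟨s⁻¹⟩] = 8/4 = 2.

Answer: 2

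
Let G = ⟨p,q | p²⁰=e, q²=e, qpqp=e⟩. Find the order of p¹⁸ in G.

Compute successive powers until reaching e:
  (p¹⁸)¹ = p¹⁸, (p¹⁸)² = p¹⁶, (p¹⁸)³ = p¹⁴, (p¹⁸)⁴ = p¹², (p¹⁸)⁵ = p¹⁰, (p¹⁸)⁶ = p⁸, (p¹⁸)⁷ = p⁶, (p¹⁸)⁸ = p⁴, (p¹⁸)⁹ = p², (p¹⁸)¹⁰ = e.
The smallest positive k with (p¹⁸)ᵏ = e is 10.

Answer: 10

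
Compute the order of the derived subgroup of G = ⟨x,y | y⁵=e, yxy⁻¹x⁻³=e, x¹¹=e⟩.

G' = [G, G] is generated by all commutators. The generator-pair commutators are: [x, y] = x⁹.
The subgroup they normally generate is {e, x, x², x³, x⁴, x⁵, x⁶, x⁷, x⁸, x⁹, x¹⁰}, of order 11.
Check: |G/G'| = 55/11 = 5 is the order of the abelianisation.

Answer: 11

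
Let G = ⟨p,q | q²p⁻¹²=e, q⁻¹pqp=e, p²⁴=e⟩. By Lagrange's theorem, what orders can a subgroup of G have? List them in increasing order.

|G| = 48 = 2⁴ · 3. By Lagrange's theorem the order of any subgroup divides 48; the divisors of 48 are 1, 2, 3, 4, 6, 8, 12, 16, 24, 48.

Answer: 1, 2, 3, 4, 6, 8, 12, 16, 24, 48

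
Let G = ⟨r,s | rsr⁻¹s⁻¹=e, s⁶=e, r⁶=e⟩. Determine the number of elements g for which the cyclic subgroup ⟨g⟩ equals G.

⟨g⟩ = G would require ord(g) = |G| = 36, but the maximum element order in G is 6 < 36. So G is not cyclic and no single element generates it: the count is 0.

Answer: 0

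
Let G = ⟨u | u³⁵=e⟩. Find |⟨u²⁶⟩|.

|⟨u²⁶⟩| equals the order of u²⁶. Compute successive powers until reaching e:
  (u²⁶)¹ = u²⁶, (u²⁶)² = u¹⁷, (u²⁶)³ = u⁸, (u²⁶)⁴ = u³⁴, (u²⁶)⁵ = u²⁵, (u²⁶)⁶ = u¹⁶, (u²⁶)⁷ = u⁷, (u²⁶)⁸ = u³³, (u²⁶)⁹ = u²⁴, (u²⁶)¹⁰ = u¹⁵, (u²⁶)¹¹ = u⁶, (u²⁶)¹² = u³², (u²⁶)¹³ = u²³, (u²⁶)¹⁴ = u¹⁴, (u²⁶)¹⁵ = u⁵, (u²⁶)¹⁶ = u³¹, (u²⁶)¹⁷ = u²², (u²⁶)¹⁸ = u¹³, (u²⁶)¹⁹ = u⁴, (u²⁶)²⁰ = u³⁰, (u²⁶)²¹ = u²¹, (u²⁶)²² = u¹², (u²⁶)²³ = u³, (u²⁶)²⁴ = u²⁹, (u²⁶)²⁵ = u²⁰, (u²⁶)²⁶ = u¹¹, (u²⁶)²⁷ = u², (u²⁶)²⁸ = u²⁸, (u²⁶)²⁹ = u¹⁹, (u²⁶)³⁰ = u¹⁰, (u²⁶)³¹ = u, (u²⁶)³² = u²⁷, (u²⁶)³³ = u¹⁸, (u²⁶)³⁴ = u⁹, (u²⁶)³⁵ = e.
The smallest positive k with (u²⁶)ᵏ = e is 35, so |⟨u²⁶⟩| = 35.

Answer: 35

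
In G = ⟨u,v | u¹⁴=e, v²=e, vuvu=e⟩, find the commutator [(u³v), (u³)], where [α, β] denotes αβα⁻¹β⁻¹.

[(u³v), (u³)] = (u³v)·(u³)·(u³v)⁻¹·(u³)⁻¹.
  (u³v) · (u³) = v
  v · (u³v) = u¹¹
  (u¹¹) · (u¹¹) = u⁸

Answer: u⁸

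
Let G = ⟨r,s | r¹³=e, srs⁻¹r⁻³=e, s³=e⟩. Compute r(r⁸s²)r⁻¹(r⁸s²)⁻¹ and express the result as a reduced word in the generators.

[r, (r⁸s²)] = r·(r⁸s²)·r⁻¹·(r⁸s²)⁻¹.
  r · (r⁸s²) = r⁹s²
  (r⁹s²) · (r¹²) = s²
  (s²) · (r²s) = r⁵

Answer: r⁵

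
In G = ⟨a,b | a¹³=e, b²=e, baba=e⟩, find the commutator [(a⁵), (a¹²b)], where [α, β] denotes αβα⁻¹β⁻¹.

[(a⁵), (a¹²b)] = (a⁵)·(a¹²b)·(a⁵)⁻¹·(a¹²b)⁻¹.
  (a⁵) · (a¹²b) = a⁴b
  (a⁴b) · (a⁸) = a⁹b
  (a⁹b) · (a¹²b) = a¹⁰

Answer: a¹⁰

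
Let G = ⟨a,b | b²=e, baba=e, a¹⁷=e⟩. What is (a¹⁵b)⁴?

Compute successive powers of (a¹⁵b), reducing at each step:
  (a¹⁵b)²: (a¹⁵b) · a¹⁵ = b;   b · b = e
  (a¹⁵b)³: e · a¹⁵ = a¹⁵;   (a¹⁵) · b = a¹⁵b
  (a¹⁵b)⁴: (a¹⁵b) · a¹⁵ = b;   b · b = e

Answer: e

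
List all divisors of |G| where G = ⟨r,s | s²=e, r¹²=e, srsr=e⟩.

|G| = 24 = 2³ · 3. By Lagrange's theorem the order of any subgroup divides 24; the divisors of 24 are 1, 2, 3, 4, 6, 8, 12, 24.

Answer: 1, 2, 3, 4, 6, 8, 12, 24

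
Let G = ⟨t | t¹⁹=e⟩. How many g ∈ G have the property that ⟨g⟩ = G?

G is cyclic of order 19. An element generates G iff its order is 19, and a cyclic group of order 19 has exactly φ(19) = 18 such elements.

Answer: 18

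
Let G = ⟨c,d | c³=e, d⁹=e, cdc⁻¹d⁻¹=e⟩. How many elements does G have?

Enumerate words in the generators, reducing via the relations: the distinct elements are
  {c, d, e, cd, c², d², d³, d⁴, d⁵, d⁶, d⁷, d⁸, cd², cd³, cd⁴, cd⁵, cd⁶, cd⁷, cd⁸, c²d, c²d², c²d³, c²d⁴, c²d⁵, c²d⁶, c²d⁷, c²d⁸}.
No further products give new elements, so |G| = 27.

Answer: 27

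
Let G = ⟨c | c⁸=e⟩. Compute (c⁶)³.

Compute successive powers of (c⁶), reducing at each step:
  (c⁶)²: (c⁶) · c⁶ = c⁴
  (c⁶)³: (c⁴) · c⁶ = c²

Answer: c²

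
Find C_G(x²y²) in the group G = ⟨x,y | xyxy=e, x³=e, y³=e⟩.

⟨x²y²⟩ ⊆ C_G(x²y²) since powers of x²y² commute with x²y²; so |C_G(x²y²)| ≥ |⟨x²y²⟩| = 2.
By orbit–stabilizer, |C_G(x²y²)| = |G| / |conj. class of x²y²| = 12 / 3 = 4.
The 4 elements commuting with x²y² are {e, xy, x²y², xy²x}.

Answer: {e, xy, x²y², xy²x}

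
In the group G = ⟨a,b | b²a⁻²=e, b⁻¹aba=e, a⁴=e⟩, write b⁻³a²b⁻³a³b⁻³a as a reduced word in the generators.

Multiply left to right, reducing at each step:
  b · a² = b⁻¹
  (b⁻¹) · b⁻³ = e
  e · a³ = a³
  (a³) · b⁻³ = ab⁻¹
  (ab⁻¹) · a = b⁻¹

Answer: b⁻¹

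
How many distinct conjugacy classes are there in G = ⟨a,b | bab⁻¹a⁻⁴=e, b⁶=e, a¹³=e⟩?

The conjugacy classes (representative and size) are:
  [e] (size 1), [a⁴] (size 6), [a¹¹] (size 6), [a⁷b] (size 13), [a⁸b²] (size 13), [a¹²b³] (size 13), [a⁵b⁴] (size 13), [a¹¹b⁵] (size 13).
Class equation: 1 + 6 + 6 + 13 + 13 + 13 + 13 + 13 = 78 = |G|. So G has 8 conjugacy classes.

Answer: 8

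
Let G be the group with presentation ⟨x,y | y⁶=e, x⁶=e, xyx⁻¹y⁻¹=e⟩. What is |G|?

Enumerate words in the generators, reducing via the relations: the distinct elements are
  {e, x, y, xy, x², x³, x⁴, x⁵, y², y³, y⁴, y⁵, xy², xy³, xy⁴, xy⁵, x²y, x³y, x⁴y, x⁵y, x²y², x²y³, x²y⁴, x²y⁵, x³y², x³y³, x³y⁴, x³y⁵, x⁴y², x⁴y³, x⁴y⁴, x⁴y⁵, x⁵y², x⁵y³, x⁵y⁴, x⁵y⁵}.
No further products give new elements, so |G| = 36.

Answer: 36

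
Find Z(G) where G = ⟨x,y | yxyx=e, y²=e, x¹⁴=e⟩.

An element z ∈ Z(G) iff z commutes with every generator.
For example x⁷ is central: (x⁷)·x = x⁸ = x·(x⁷); (x⁷)·y = x⁷y = y·(x⁷).
Whereas x ∉ Z(G) since x·y = xy ≠ x¹³y = y·x.
Checking each of the 28 elements this way gives Z(G) = {e, x⁷}, of order 2.

Answer: {e, x⁷}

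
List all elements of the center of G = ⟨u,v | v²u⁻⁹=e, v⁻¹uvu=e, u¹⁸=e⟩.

An element z ∈ Z(G) iff z commutes with every generator.
For example u⁹ is central: (u⁹)·u = u¹⁰ = u·(u⁹); (u⁹)·v = v⁻¹ = v·(u⁹).
Whereas u ∉ Z(G) since u·v = uv ≠ u⁸v⁻¹ = v·u.
Checking each of the 36 elements this way gives Z(G) = {e, u⁹}, of order 2.

Answer: {e, u⁹}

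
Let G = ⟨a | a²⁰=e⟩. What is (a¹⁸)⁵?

Compute successive powers of (a¹⁸), reducing at each step:
  (a¹⁸)²: (a¹⁸) · a¹⁸ = a¹⁶
  (a¹⁸)³: (a¹⁶) · a¹⁸ = a¹⁴
  (a¹⁸)⁴: (a¹⁴) · a¹⁸ = a¹²
  (a¹⁸)⁵: (a¹²) · a¹⁸ = a¹⁰

Answer: a¹⁰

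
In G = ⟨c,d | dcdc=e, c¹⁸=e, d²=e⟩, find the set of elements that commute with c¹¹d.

⟨c¹¹d⟩ ⊆ C_G(c¹¹d) since powers of c¹¹d commute with c¹¹d; so |C_G(c¹¹d)| ≥ |⟨c¹¹d⟩| = 2.
By orbit–stabilizer, |C_G(c¹¹d)| = |G| / |conj. class of c¹¹d| = 36 / 9 = 4.
The 4 elements commuting with c¹¹d are {e, c⁹, c²d, c¹¹d}.

Answer: {e, c⁹, c²d, c¹¹d}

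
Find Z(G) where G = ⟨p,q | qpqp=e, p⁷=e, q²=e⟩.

An element z ∈ Z(G) iff z commutes with every generator.
For example e is central: e·p = p = p·e; e·q = q = q·e.
Whereas p ∉ Z(G) since p·q = pq ≠ p⁶q = q·p.
Checking each of the 14 elements this way gives Z(G) = {e}, of order 1.

Answer: {e}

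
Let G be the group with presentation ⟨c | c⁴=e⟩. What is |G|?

G is generated by a single element, so G is cyclic. The relator gives c⁴ = e and no smaller power is forced to be e, so the 4 powers {c, e, c², c³} are distinct. Hence |G| = 4.

Answer: 4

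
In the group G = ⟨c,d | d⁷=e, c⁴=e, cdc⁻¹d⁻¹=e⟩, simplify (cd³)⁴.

Compute successive powers of (cd³), reducing at each step:
  (cd³)²: (cd³) · c = c²d³;   (c²d³) · d³ = c²d⁶
  (cd³)³: (c²d⁶) · c = c³d⁶;   (c³d⁶) · d³ = c³d²
  (cd³)⁴: (c³d²) · c = d²;   (d²) · d³ = d⁵

Answer: d⁵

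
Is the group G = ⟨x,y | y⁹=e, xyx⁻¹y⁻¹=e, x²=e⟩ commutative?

Each pair of generators commutes: x·y = xy = y·x. Since the generators pairwise commute, every element of G commutes with every other, so G is abelian.

Answer: Yes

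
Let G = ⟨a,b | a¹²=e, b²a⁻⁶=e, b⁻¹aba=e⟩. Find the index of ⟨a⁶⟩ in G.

First find ord(a⁶) by computing successive powers:
  (a⁶)¹ = a⁶, (a⁶)² = e.
So |⟨a⁶⟩| = ord(a⁶) = 2. With |G| = 24, by Lagrange [G : ⟨a⁶⟩] = 24/2 = 12.

Answer: 12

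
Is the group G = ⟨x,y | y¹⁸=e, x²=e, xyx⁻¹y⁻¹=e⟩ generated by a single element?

|G| = 36, but the maximum element order in G is 18 < 36. No single element generates all of G, so G is not cyclic.

Answer: No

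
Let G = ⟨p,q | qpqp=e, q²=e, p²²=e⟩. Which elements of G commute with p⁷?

⟨p⁷⟩ ⊆ C_G(p⁷) since powers of p⁷ commute with p⁷; so |C_G(p⁷)| ≥ |⟨p⁷⟩| = 22.
By orbit–stabilizer, |C_G(p⁷)| = |G| / |conj. class of p⁷| = 44 / 2 = 22.
The 22 elements commuting with p⁷ are {e, p, p², p³, p⁴, p⁵, p⁶, p⁷, p⁸, p⁹, p¹⁰, p¹¹, p¹², p¹³, p¹⁴, p¹⁵, p¹⁶, p¹⁷, p¹⁸, p¹⁹, p²⁰, p²¹}.

Answer: {e, p, p², p³, p⁴, p⁵, p⁶, p⁷, p⁸, p⁹, p¹⁰, p¹¹, p¹², p¹³, p¹⁴, p¹⁵, p¹⁶, p¹⁷, p¹⁸, p¹⁹, p²⁰, p²¹}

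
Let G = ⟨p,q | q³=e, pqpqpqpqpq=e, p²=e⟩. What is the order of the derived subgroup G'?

G' = [G, G] is generated by all commutators. The generator-pair commutators are: [p, q] = pqpq².
The subgroup they normally generate is {e, p, q, q², pq, pqp, pqpq, pqpqp, q²pq²p, q²pq², q²p, pq², qp, qpq, qpqp, pq²pq²p, pq²pq², pq²p, q²pq, q²pqp, q²pqpq, qpq²pq², qpq²p, qpq², pqpq², pq²pq, pq²pqp, pq²pqpq, pqpq²pq², pqpq²p, q²pq²pq, pqpq²pq, pqpq²pqp, pqpq²pqpq, q²pq²pqpq², q²pq²pqp, q²pq²pqpq, q²pqpq²pq², q²pqpq²p, q²pqpq², qpqpq², qpq²pq, qpq²pqp, qpq²pqpq, qpqpq²pq², qpqpq²p, qpqpq²pq, pq²pqpq²pq², pq²pqpq²p, pq²pqpq², q²pqpq²pq, q²pqpq²pqp, qpq²pqpq²p, qpq²pqpq², pq²pqpq²pq, pq²pqpq²pqp, pqpq²pqpq²p, pqpq²pqpq², pqpq²pqpq²pq, qpq²pqpq²pq}, of order 60.
Check: |G/G'| = 60/60 = 1 is the order of the abelianisation.

Answer: 60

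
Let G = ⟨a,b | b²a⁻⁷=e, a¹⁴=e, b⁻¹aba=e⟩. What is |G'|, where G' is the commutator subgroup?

G' = [G, G] is generated by all commutators. The generator-pair commutators are: [a, b] = a².
The subgroup they normally generate is {e, a², a⁴, a⁶, a⁸, a¹⁰, a¹²}, of order 7.
Check: |G/G'| = 28/7 = 4 is the order of the abelianisation.

Answer: 7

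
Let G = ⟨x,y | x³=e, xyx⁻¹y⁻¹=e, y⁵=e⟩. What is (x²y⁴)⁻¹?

The order of (x²y⁴) is 15 (smallest k with (x²y⁴)ᵏ = e), so (x²y⁴)⁻¹ = (x²y⁴)¹⁴ = xy.
Check: (x²y⁴) · (xy) → (x²y⁴) · x = y⁴;   (y⁴) · y = e, giving e as required.

Answer: xy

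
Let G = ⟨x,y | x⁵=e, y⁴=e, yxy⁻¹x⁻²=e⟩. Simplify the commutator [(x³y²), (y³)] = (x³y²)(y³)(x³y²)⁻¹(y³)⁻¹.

[(x³y²), (y³)] = (x³y²)·(y³)·(x³y²)⁻¹·(y³)⁻¹.
  (x³y²) · (y³) = x³y
  (x³y) · (x³y²) = x⁴y³
  (x⁴y³) · y = x⁴

Answer: x⁴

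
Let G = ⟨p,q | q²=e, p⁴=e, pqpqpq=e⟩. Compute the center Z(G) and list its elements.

An element z ∈ Z(G) iff z commutes with every generator.
For example e is central: e·p = p = p·e; e·q = q = q·e.
Whereas p ∉ Z(G) since p·q = pq ≠ qp = q·p.
Checking each of the 24 elements this way gives Z(G) = {e}, of order 1.

Answer: {e}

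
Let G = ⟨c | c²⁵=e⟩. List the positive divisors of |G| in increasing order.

|G| = 25 = 5². By Lagrange's theorem the order of any subgroup divides 25; the divisors of 25 are 1, 5, 25.

Answer: 1, 5, 25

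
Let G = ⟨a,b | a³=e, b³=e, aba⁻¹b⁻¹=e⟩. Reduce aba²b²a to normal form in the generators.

Multiply left to right, reducing at each step:
  a · b = ab
  (ab) · a² = b
  b · b² = e
  e · a = a

Answer: a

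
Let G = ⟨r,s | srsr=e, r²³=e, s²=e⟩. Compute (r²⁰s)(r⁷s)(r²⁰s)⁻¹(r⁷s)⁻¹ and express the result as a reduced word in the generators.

[(r²⁰s), (r⁷s)] = (r²⁰s)·(r⁷s)·(r²⁰s)⁻¹·(r⁷s)⁻¹.
  (r²⁰s) · (r⁷s) = r¹³
  (r¹³) · (r²⁰s) = r¹⁰s
  (r¹⁰s) · (r⁷s) = r³

Answer: r³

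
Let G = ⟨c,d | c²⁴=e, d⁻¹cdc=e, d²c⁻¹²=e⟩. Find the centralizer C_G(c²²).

⟨c²²⟩ ⊆ C_G(c²²) since powers of c²² commute with c²²; so |C_G(c²²)| ≥ |⟨c²²⟩| = 12.
By orbit–stabilizer, |C_G(c²²)| = |G| / |conj. class of c²²| = 48 / 2 = 24.
The 24 elements commuting with c²² are {e, c, c², c³, c⁴, c⁵, c⁶, c⁷, c⁸, c⁹, c¹⁰, c¹¹, c¹², c¹³, c¹⁴, c¹⁵, c¹⁶, c¹⁷, c¹⁸, c¹⁹, c²⁰, c²¹, c²², c²³}.

Answer: {e, c, c², c³, c⁴, c⁵, c⁶, c⁷, c⁸, c⁹, c¹⁰, c¹¹, c¹², c¹³, c¹⁴, c¹⁵, c¹⁶, c¹⁷, c¹⁸, c¹⁹, c²⁰, c²¹, c²², c²³}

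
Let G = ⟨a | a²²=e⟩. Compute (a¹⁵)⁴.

Compute successive powers of (a¹⁵), reducing at each step:
  (a¹⁵)²: (a¹⁵) · a¹⁵ = a⁸
  (a¹⁵)³: (a⁸) · a¹⁵ = a
  (a¹⁵)⁴: a · a¹⁵ = a¹⁶

Answer: a¹⁶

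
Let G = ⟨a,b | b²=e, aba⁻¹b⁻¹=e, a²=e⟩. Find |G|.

Enumerate words in the generators, reducing via the relations: the distinct elements are
  {a, b, e, ab}.
No further products give new elements, so |G| = 4.

Answer: 4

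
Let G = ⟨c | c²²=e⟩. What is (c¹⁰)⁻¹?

The order of (c¹⁰) is 11 (smallest k with (c¹⁰)ᵏ = e), so (c¹⁰)⁻¹ = (c¹⁰)¹⁰ = c¹².
Check: (c¹⁰) · (c¹²) → (c¹⁰) · c¹² = e, giving e as required.

Answer: c¹²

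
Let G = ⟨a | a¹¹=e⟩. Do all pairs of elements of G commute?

G has a single generator, so G is cyclic and hence abelian.

Answer: Yes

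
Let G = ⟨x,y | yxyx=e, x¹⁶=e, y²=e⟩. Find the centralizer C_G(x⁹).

⟨x⁹⟩ ⊆ C_G(x⁹) since powers of x⁹ commute with x⁹; so |C_G(x⁹)| ≥ |⟨x⁹⟩| = 16.
By orbit–stabilizer, |C_G(x⁹)| = |G| / |conj. class of x⁹| = 32 / 2 = 16.
The 16 elements commuting with x⁹ are {e, x, x², x³, x⁴, x⁵, x⁶, x⁷, x⁸, x⁹, x¹⁰, x¹¹, x¹², x¹³, x¹⁴, x¹⁵}.

Answer: {e, x, x², x³, x⁴, x⁵, x⁶, x⁷, x⁸, x⁹, x¹⁰, x¹¹, x¹², x¹³, x¹⁴, x¹⁵}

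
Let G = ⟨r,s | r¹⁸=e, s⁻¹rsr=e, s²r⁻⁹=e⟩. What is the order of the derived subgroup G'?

G' = [G, G] is generated by all commutators. The generator-pair commutators are: [r, s] = r².
The subgroup they normally generate is {e, r², r⁴, r⁶, r⁸, r¹⁰, r¹², r¹⁴, r¹⁶}, of order 9.
Check: |G/G'| = 36/9 = 4 is the order of the abelianisation.

Answer: 9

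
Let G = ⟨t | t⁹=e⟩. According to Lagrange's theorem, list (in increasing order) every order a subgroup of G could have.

|G| = 9 = 3². By Lagrange's theorem the order of any subgroup divides 9; the divisors of 9 are 1, 3, 9.

Answer: 1, 3, 9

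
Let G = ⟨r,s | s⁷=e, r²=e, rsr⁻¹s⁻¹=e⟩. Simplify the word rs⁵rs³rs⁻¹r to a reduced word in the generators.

Multiply left to right, reducing at each step:
  r · s⁵ = rs⁵
  (rs⁵) · r = s⁵
  (s⁵) · s³ = s
  s · r = rs
  (rs) · s⁻¹ = r
  r · r = e

Answer: e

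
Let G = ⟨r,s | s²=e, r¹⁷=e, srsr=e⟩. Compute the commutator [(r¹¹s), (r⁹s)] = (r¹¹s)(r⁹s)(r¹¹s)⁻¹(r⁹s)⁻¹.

[(r¹¹s), (r⁹s)] = (r¹¹s)·(r⁹s)·(r¹¹s)⁻¹·(r⁹s)⁻¹.
  (r¹¹s) · (r⁹s) = r²
  (r²) · (r¹¹s) = r¹³s
  (r¹³s) · (r⁹s) = r⁴

Answer: r⁴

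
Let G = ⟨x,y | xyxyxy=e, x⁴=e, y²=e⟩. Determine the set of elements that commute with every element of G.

An element z ∈ Z(G) iff z commutes with every generator.
For example e is central: e·x = x = x·e; e·y = y = y·e.
Whereas x ∉ Z(G) since x·y = xy ≠ yx = y·x.
Checking each of the 24 elements this way gives Z(G) = {e}, of order 1.

Answer: {e}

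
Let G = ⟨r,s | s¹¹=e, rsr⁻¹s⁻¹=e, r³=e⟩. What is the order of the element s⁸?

Compute successive powers until reaching e:
  (s⁸)¹ = s⁸, (s⁸)² = s⁵, (s⁸)³ = s², (s⁸)⁴ = s¹⁰, (s⁸)⁵ = s⁷, (s⁸)⁶ = s⁴, (s⁸)⁷ = s, (s⁸)⁸ = s⁹, (s⁸)⁹ = s⁶, (s⁸)¹⁰ = s³, (s⁸)¹¹ = e.
The smallest positive k with (s⁸)ᵏ = e is 11.

Answer: 11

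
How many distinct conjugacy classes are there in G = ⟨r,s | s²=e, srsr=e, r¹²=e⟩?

The conjugacy classes (representative and size) are:
  [e] (size 1), [r¹¹] (size 2), [r²] (size 2), [r⁹] (size 2), [r⁴] (size 2), [r⁵] (size 2), [r⁶] (size 1), [s] (size 6), [rs] (size 6).
Class equation: 1 + 2 + 2 + 2 + 2 + 2 + 1 + 6 + 6 = 24 = |G|. So G has 9 conjugacy classes.

Answer: 9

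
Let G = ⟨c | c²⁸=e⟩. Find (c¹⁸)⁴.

Compute successive powers of (c¹⁸), reducing at each step:
  (c¹⁸)²: (c¹⁸) · c¹⁸ = c⁸
  (c¹⁸)³: (c⁸) · c¹⁸ = c²⁶
  (c¹⁸)⁴: (c²⁶) · c¹⁸ = c¹⁶

Answer: c¹⁶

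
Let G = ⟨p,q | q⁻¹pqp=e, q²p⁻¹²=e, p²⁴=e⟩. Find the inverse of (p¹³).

The order of (p¹³) is 24 (smallest k with (p¹³)ᵏ = e), so (p¹³)⁻¹ = (p¹³)²³ = p¹¹.
Check: (p¹³) · (p¹¹) → (p¹³) · p¹¹ = e, giving e as required.

Answer: p¹¹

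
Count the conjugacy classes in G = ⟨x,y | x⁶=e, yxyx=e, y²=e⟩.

The conjugacy classes (representative and size) are:
  [e] (size 1), [x⁵] (size 2), [x⁴] (size 2), [x³] (size 1), [y] (size 3), [x³y] (size 3).
Class equation: 1 + 2 + 2 + 1 + 3 + 3 = 12 = |G|. So G has 6 conjugacy classes.

Answer: 6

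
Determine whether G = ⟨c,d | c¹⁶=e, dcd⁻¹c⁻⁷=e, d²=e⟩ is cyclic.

Every cyclic group is abelian. But c·d = cd while d·c = c⁷d, so c·d ≠ d·c and G is not abelian. Hence G is not cyclic.

Answer: No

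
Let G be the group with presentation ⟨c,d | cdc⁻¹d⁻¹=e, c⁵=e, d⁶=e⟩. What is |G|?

Enumerate words in the generators, reducing via the relations: the distinct elements are
  {c, d, e, cd, c², c³, c⁴, d², d³, d⁴, d⁵, cd², cd³, cd⁴, cd⁵, c²d, c³d, c⁴d, c²d², c²d³, c²d⁴, c²d⁵, c³d², c³d³, c³d⁴, c³d⁵, c⁴d², c⁴d³, c⁴d⁴, c⁴d⁵}.
No further products give new elements, so |G| = 30.

Answer: 30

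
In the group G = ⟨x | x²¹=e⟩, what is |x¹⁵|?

Compute successive powers until reaching e:
  (x¹⁵)¹ = x¹⁵, (x¹⁵)² = x⁹, (x¹⁵)³ = x³, (x¹⁵)⁴ = x¹⁸, (x¹⁵)⁵ = x¹², (x¹⁵)⁶ = x⁶, (x¹⁵)⁷ = e.
The smallest positive k with (x¹⁵)ᵏ = e is 7.

Answer: 7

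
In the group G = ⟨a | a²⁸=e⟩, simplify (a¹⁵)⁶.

Compute successive powers of (a¹⁵), reducing at each step:
  (a¹⁵)²: (a¹⁵) · a¹⁵ = a²
  (a¹⁵)³: (a²) · a¹⁵ = a¹⁷
  (a¹⁵)⁴: (a¹⁷) · a¹⁵ = a⁴
  (a¹⁵)⁵: (a⁴) · a¹⁵ = a¹⁹
  (a¹⁵)⁶: (a¹⁹) · a¹⁵ = a⁶

Answer: a⁶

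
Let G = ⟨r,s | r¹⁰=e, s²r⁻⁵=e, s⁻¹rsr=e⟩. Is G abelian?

r·s = rs but s·r = r⁴s⁻¹, so r·s ≠ s·r and G is not abelian.

Answer: No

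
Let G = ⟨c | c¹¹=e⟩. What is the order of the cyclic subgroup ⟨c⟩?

|⟨c⟩| equals the order of c. Compute successive powers until reaching e:
  c¹ = c, c² = c², c³ = c³, c⁴ = c⁴, c⁵ = c⁵, c⁶ = c⁶, c⁷ = c⁷, c⁸ = c⁸, c⁹ = c⁹, c¹⁰ = c¹⁰, c¹¹ = e.
The smallest positive k with cᵏ = e is 11, so |⟨c⟩| = 11.

Answer: 11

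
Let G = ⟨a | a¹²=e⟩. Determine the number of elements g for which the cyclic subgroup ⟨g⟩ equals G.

G is cyclic of order 12. An element generates G iff its order is 12, and a cyclic group of order 12 has exactly φ(12) = 4 such elements.

Answer: 4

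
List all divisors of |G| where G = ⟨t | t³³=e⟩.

|G| = 33 = 3 · 11. By Lagrange's theorem the order of any subgroup divides 33; the divisors of 33 are 1, 3, 11, 33.

Answer: 1, 3, 11, 33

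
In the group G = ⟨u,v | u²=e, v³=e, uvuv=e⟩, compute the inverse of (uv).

The order of (uv) is 2 (smallest k with (uv)ᵏ = e), so (uv)⁻¹ = (uv)¹ = uv.
Check: (uv) · (uv) → (uv) · u = v²;   (v²) · v = e, giving e as required.

Answer: uv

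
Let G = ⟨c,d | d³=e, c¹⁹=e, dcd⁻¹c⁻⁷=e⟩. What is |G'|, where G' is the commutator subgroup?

G' = [G, G] is generated by all commutators. The generator-pair commutators are: [c, d] = c¹³.
The subgroup they normally generate is {e, c, c², c³, c⁴, c⁵, c⁶, c⁷, c⁸, c⁹, c¹⁰, c¹¹, c¹², c¹³, c¹⁴, c¹⁵, c¹⁶, c¹⁷, c¹⁸}, of order 19.
Check: |G/G'| = 57/19 = 3 is the order of the abelianisation.

Answer: 19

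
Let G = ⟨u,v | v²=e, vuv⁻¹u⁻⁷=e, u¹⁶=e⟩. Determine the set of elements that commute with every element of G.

An element z ∈ Z(G) iff z commutes with every generator.
For example u⁸ is central: (u⁸)·u = u⁹ = u·(u⁸); (u⁸)·v = u⁸v = v·(u⁸).
Whereas u ∉ Z(G) since u·v = uv ≠ u⁷v = v·u.
Checking each of the 32 elements this way gives Z(G) = {e, u⁸}, of order 2.

Answer: {e, u⁸}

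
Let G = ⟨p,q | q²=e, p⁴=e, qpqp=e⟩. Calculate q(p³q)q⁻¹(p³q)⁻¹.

[q, (p³q)] = q·(p³q)·q⁻¹·(p³q)⁻¹.
  q · (p³q) = p
  p · q = pq
  (pq) · (p³q) = p²

Answer: p²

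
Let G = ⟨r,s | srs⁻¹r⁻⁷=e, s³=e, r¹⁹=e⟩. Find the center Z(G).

An element z ∈ Z(G) iff z commutes with every generator.
For example e is central: e·r = r = r·e; e·s = s = s·e.
Whereas r ∉ Z(G) since r·s = rs ≠ r⁷s = s·r.
Checking each of the 57 elements this way gives Z(G) = {e}, of order 1.

Answer: {e}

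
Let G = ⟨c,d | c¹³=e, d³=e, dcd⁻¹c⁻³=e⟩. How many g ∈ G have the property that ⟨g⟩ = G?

⟨g⟩ = G would require ord(g) = |G| = 39, but the maximum element order in G is 13 < 39. So G is not cyclic and no single element generates it: the count is 0.

Answer: 0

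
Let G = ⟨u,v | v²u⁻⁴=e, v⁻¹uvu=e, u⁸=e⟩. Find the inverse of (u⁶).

The order of (u⁶) is 4 (smallest k with (u⁶)ᵏ = e), so (u⁶)⁻¹ = (u⁶)³ = u².
Check: (u⁶) · (u²) → (u⁶) · u² = e, giving e as required.

Answer: u²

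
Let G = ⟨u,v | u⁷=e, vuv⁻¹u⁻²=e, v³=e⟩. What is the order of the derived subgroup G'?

G' = [G, G] is generated by all commutators. The generator-pair commutators are: [u, v] = u⁶.
The subgroup they normally generate is {e, u, u², u³, u⁴, u⁵, u⁶}, of order 7.
Check: |G/G'| = 21/7 = 3 is the order of the abelianisation.

Answer: 7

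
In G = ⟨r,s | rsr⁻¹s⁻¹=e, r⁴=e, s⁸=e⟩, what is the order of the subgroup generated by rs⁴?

|⟨rs⁴⟩| equals the order of rs⁴. Compute successive powers until reaching e:
  (rs⁴)¹ = rs⁴, (rs⁴)² = r², (rs⁴)³ = r³s⁴, (rs⁴)⁴ = e.
The smallest positive k with (rs⁴)ᵏ = e is 4, so |⟨rs⁴⟩| = 4.

Answer: 4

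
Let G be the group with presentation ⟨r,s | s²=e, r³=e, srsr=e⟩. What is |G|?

Enumerate words in the generators, reducing via the relations: the distinct elements are
  {e, r, s, rs, r², r²s}.
No further products give new elements, so |G| = 6.

Answer: 6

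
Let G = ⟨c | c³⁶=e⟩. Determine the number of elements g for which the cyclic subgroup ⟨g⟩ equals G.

G is cyclic of order 36. An element generates G iff its order is 36, and a cyclic group of order 36 has exactly φ(36) = 12 such elements.

Answer: 12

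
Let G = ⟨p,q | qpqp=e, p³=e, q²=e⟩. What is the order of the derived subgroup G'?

G' = [G, G] is generated by all commutators. The generator-pair commutators are: [p, q] = p².
The subgroup they normally generate is {e, p, p²}, of order 3.
Check: |G/G'| = 6/3 = 2 is the order of the abelianisation.

Answer: 3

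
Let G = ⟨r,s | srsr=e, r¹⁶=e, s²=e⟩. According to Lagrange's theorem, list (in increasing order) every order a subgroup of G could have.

|G| = 32 = 2⁵. By Lagrange's theorem the order of any subgroup divides 32; the divisors of 32 are 1, 2, 4, 8, 16, 32.

Answer: 1, 2, 4, 8, 16, 32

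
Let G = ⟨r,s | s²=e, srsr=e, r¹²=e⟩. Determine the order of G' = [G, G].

G' = [G, G] is generated by all commutators. The generator-pair commutators are: [r, s] = r².
The subgroup they normally generate is {e, r², r⁴, r⁶, r⁸, r¹⁰}, of order 6.
Check: |G/G'| = 24/6 = 4 is the order of the abelianisation.

Answer: 6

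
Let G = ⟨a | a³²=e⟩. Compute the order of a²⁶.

Compute successive powers until reaching e:
  (a²⁶)¹ = a²⁶, (a²⁶)² = a²⁰, (a²⁶)³ = a¹⁴, (a²⁶)⁴ = a⁸, (a²⁶)⁵ = a², (a²⁶)⁶ = a²⁸, (a²⁶)⁷ = a²², (a²⁶)⁸ = a¹⁶, (a²⁶)⁹ = a¹⁰, (a²⁶)¹⁰ = a⁴, (a²⁶)¹¹ = a³⁰, (a²⁶)¹² = a²⁴, (a²⁶)¹³ = a¹⁸, (a²⁶)¹⁴ = a¹², (a²⁶)¹⁵ = a⁶, (a²⁶)¹⁶ = e.
The smallest positive k with (a²⁶)ᵏ = e is 16.

Answer: 16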